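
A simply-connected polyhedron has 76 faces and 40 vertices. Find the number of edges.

Here V − E + F = 2.
E = V + F − (2) = 40 + 76 − (2) = 114.

114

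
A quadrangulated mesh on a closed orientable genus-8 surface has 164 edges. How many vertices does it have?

χ = 2 − 2·8 = -14, and every face is a square so 4F = 2E.
F = 2E/4 = 82. Then V = -14 + E − F = -14 + 164 − 82 = 68.

68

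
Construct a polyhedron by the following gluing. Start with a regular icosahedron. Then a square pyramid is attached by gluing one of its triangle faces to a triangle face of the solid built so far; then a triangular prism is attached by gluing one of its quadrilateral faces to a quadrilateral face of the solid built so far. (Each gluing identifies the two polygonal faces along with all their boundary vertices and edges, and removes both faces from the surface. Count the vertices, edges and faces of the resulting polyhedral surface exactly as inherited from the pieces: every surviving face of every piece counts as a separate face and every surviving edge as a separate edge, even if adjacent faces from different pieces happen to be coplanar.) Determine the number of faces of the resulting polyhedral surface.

A regular icosahedron: V=12, E=30, F=20.
Attach a square pyramid (V=5, E=8, F=5) along a 3-gon: merge 3 vertices and 3 edges, delete both glued faces → V=14, E=35, F=23.
Attach a triangular prism (V=6, E=9, F=5) along a 4-gon: merge 4 vertices and 4 edges, delete both glued faces → V=16, E=40, F=26.
Check: V − E + F = 16 − 40 + 26 = 2.

26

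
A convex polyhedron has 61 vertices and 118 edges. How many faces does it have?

Here V − E + F = 2.
F = 2 − V + E = 2 − 61 + 118 = 59.

59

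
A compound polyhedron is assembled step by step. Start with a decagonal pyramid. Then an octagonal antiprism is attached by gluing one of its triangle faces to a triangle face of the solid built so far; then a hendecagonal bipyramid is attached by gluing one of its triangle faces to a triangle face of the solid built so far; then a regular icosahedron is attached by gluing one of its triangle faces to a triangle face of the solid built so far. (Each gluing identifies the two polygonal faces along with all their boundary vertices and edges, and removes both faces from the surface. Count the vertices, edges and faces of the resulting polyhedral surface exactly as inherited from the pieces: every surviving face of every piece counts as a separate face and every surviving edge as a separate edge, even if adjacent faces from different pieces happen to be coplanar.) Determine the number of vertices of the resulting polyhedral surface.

43

A decagonal pyramid: V=11, E=20, F=11.
Attach an octagonal antiprism (V=16, E=32, F=18) along a 3-gon: merge 3 vertices and 3 edges, delete both glued faces → V=24, E=49, F=27.
Attach a hendecagonal bipyramid (V=13, E=33, F=22) along a 3-gon: merge 3 vertices and 3 edges, delete both glued faces → V=34, E=79, F=47.
Attach a regular icosahedron (V=12, E=30, F=20) along a 3-gon: merge 3 vertices and 3 edges, delete both glued faces → V=43, E=106, F=65.
Check: V − E + F = 43 − 106 + 65 = 2.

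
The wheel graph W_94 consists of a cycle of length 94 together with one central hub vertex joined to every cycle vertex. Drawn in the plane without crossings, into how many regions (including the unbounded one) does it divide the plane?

W_94 has V = 94 + 1 = 95 vertices and E = 2·94 = 188 edges.
By Euler's formula F = 2 − V + E = 2 − 95 + 188 = 95.

95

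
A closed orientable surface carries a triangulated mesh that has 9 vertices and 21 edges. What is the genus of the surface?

0

Every face is a triangle and each edge borders two faces, so 3F = 2·21, giving F = 14.
χ = V − E + F = 9 − 21 + 14 = 2.
For a closed orientable surface χ = 2 − 2g, so g = (2 − (2))/2 = 0.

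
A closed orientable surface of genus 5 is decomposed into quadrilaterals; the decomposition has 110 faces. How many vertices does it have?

χ = 2 − 2·5 = -8, and every face is a square so 4F = 2E.
E = 4·110/2 = 220. Then V = -8 + E − F = -8 + 220 − 110 = 102.

102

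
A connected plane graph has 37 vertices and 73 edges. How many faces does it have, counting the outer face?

Euler's formula for a connected plane graph: V − E + F = 2, so F = 2 − 37 + 73 = 38.

38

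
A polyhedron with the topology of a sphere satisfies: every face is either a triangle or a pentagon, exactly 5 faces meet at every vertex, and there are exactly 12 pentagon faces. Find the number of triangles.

80

Let x be the number of triangles; then F = 12 + x.
Edge–face incidences: 2E = 5·12 + 3·x = 60 + 3x.
Every vertex has degree 5, so 5V = 2E.
Euler: V − E + F = 2 ⇒ (2E)/5 − E + (12 + x) = 2.
Multiply by 10: 2·(2E) − 5·(2E) + 10·(12 + x) = 20, i.e. 120 + 10x − 3·(60 + 3x) = 20.
Collecting terms: x − 60 = 20, so x = 80.
Then 2E = 60 + 3·80 = 300, so E = 150, V = 2E/5 = 60, F = 12 + 80 = 92.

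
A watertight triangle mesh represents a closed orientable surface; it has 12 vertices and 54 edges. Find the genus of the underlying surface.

Every face is a triangle and each edge borders two faces, so 3F = 2·54, giving F = 36.
χ = V − E + F = 12 − 54 + 36 = -6.
For a closed orientable surface χ = 2 − 2g, so g = (2 − (-6))/2 = 4.

4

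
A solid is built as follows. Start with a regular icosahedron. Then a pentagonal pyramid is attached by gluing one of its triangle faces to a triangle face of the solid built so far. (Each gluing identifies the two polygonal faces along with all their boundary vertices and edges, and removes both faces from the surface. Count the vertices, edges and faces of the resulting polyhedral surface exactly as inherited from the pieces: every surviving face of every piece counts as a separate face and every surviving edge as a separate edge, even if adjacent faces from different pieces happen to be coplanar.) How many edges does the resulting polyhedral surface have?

A regular icosahedron: V=12, E=30, F=20.
Attach a pentagonal pyramid (V=6, E=10, F=6) along a 3-gon: merge 3 vertices and 3 edges, delete both glued faces → V=15, E=37, F=24.
Check: V − E + F = 15 − 37 + 24 = 2.

37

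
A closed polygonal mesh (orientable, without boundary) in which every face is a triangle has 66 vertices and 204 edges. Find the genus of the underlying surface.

Every face is a triangle and each edge borders two faces, so 3F = 2·204, giving F = 136.
χ = V − E + F = 66 − 204 + 136 = -2.
For a closed orientable surface χ = 2 − 2g, so g = (2 − (-2))/2 = 2.

2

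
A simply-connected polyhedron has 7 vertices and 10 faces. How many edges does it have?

Here V − E + F = 2.
E = V + F − (2) = 7 + 10 − (2) = 15.

15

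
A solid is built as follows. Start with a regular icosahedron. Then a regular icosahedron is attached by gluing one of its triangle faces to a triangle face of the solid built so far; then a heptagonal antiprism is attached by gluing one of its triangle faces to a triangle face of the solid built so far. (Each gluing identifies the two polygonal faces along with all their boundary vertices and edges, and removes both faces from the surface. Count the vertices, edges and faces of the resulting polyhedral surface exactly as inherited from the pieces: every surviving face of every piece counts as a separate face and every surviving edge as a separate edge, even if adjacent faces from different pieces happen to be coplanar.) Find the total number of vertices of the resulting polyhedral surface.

32

A regular icosahedron: V=12, E=30, F=20.
Attach a regular icosahedron (V=12, E=30, F=20) along a 3-gon: merge 3 vertices and 3 edges, delete both glued faces → V=21, E=57, F=38.
Attach a heptagonal antiprism (V=14, E=28, F=16) along a 3-gon: merge 3 vertices and 3 edges, delete both glued faces → V=32, E=82, F=52.
Check: V − E + F = 32 − 82 + 52 = 2.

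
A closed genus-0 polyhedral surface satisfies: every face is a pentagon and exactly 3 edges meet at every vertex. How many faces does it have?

12

Each face has 5 edges and each edge borders two faces, so 2E = 5F.
Each vertex has degree 3, so 3V = 2E and hence V = 5F/3.
Euler: V − E + F = 2 ⇒ (5F/3) − (5F/2) + F = 2.
Multiply by 6: (10 − 15 + 6)F = 12, i.e. 1F = 12.
So F = 12, E = 5·12/2 = 30, V = 5·12/3 = 20.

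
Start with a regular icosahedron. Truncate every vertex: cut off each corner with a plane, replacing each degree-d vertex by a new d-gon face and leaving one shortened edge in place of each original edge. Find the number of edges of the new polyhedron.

The base solid has V = 12, E = 30, F = 20.
Truncation replaces each original edge-end by a new vertex, so V′ = 2E = 60.
Each original edge survives, and each old vertex of degree d contributes d new edges; summing degrees gives Σd = 2E, so E′ = E + 2E = 3E = 90.
Each original face survives and each original vertex becomes one new face: F′ = F + V = 32.

90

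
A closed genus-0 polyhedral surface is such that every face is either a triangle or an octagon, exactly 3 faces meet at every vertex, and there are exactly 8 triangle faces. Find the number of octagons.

6

Let x be the number of octagons; then F = 8 + x.
Edge–face incidences: 2E = 3·8 + 8·x = 24 + 8x.
Every vertex has degree 3, so 3V = 2E.
Euler: V − E + F = 2 ⇒ (2E)/3 − E + (8 + x) = 2.
Multiply by 6: 2·(2E) − 3·(2E) + 6·(8 + x) = 12, i.e. 48 + 6x − (24 + 8x) = 12.
Collecting terms: −2x + 24 = 12, so −2x = −12, so x = 6.
Then 2E = 24 + 8·6 = 72, so E = 36, V = 2E/3 = 24, F = 8 + 6 = 14.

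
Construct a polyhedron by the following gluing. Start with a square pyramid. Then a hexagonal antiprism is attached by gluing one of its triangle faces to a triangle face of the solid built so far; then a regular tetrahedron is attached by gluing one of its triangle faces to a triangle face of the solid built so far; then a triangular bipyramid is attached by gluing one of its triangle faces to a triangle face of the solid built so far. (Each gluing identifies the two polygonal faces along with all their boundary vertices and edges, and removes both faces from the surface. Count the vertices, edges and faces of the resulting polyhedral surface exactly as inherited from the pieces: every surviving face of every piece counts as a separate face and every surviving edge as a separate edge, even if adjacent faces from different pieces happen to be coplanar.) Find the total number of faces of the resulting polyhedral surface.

23

A square pyramid: V=5, E=8, F=5.
Attach a hexagonal antiprism (V=12, E=24, F=14) along a 3-gon: merge 3 vertices and 3 edges, delete both glued faces → V=14, E=29, F=17.
Attach a regular tetrahedron (V=4, E=6, F=4) along a 3-gon: merge 3 vertices and 3 edges, delete both glued faces → V=15, E=32, F=19.
Attach a triangular bipyramid (V=5, E=9, F=6) along a 3-gon: merge 3 vertices and 3 edges, delete both glued faces → V=17, E=38, F=23.
Check: V − E + F = 17 − 38 + 23 = 2.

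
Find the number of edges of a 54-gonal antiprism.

An antiprism on an n-gon has two n-gon caps and 2n triangles: V = 2·54 = 108, E = 4·54 = 216, F = 2·54 + 2 = 110.

216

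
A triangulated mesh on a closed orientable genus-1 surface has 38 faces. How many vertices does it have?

χ = 2 − 2·1 = 0, and every face is a triangle so 3F = 2E.
E = 3·38/2 = 57. Then V = 0 + E − F = 0 + 57 − 38 = 19.

19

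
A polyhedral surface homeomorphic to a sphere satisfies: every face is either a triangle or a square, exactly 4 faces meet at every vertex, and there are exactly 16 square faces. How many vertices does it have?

Let x be the number of triangles; then F = 16 + x.
Edge–face incidences: 2E = 4·16 + 3·x = 64 + 3x.
Every vertex has degree 4, so 4V = 2E.
Euler: V − E + F = 2 ⇒ (2E)/4 − E + (16 + x) = 2.
Multiply by 8: 2·(2E) − 4·(2E) + 8·(16 + x) = 16, i.e. 128 + 8x − 2·(64 + 3x) = 16.
Collecting terms: 2x = 16, so x = 8.
Then 2E = 64 + 3·8 = 88, so E = 44, V = 2E/4 = 22, F = 16 + 8 = 24.

22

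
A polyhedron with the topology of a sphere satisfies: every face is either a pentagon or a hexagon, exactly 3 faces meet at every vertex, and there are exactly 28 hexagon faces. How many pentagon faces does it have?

12

Let x be the number of pentagons; then F = 28 + x.
Edge–face incidences: 2E = 6·28 + 5·x = 168 + 5x.
Every vertex has degree 3, so 3V = 2E.
Euler: V − E + F = 2 ⇒ (2E)/3 − E + (28 + x) = 2.
Multiply by 6: 2·(2E) − 3·(2E) + 6·(28 + x) = 12, i.e. 168 + 6x − (168 + 5x) = 12.
Collecting terms: x = 12.
Then 2E = 168 + 5·12 = 228, so E = 114, V = 2E/3 = 76, F = 28 + 12 = 40.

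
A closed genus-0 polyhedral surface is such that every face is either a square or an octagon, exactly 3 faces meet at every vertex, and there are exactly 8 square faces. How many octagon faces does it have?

Let x be the number of octagons; then F = 8 + x.
Edge–face incidences: 2E = 4·8 + 8·x = 32 + 8x.
Every vertex has degree 3, so 3V = 2E.
Euler: V − E + F = 2 ⇒ (2E)/3 − E + (8 + x) = 2.
Multiply by 6: 2·(2E) − 3·(2E) + 6·(8 + x) = 12, i.e. 48 + 6x − (32 + 8x) = 12.
Collecting terms: −2x + 16 = 12, so −2x = −4, so x = 2.
Then 2E = 32 + 8·2 = 48, so E = 24, V = 2E/3 = 16, F = 8 + 2 = 10.

2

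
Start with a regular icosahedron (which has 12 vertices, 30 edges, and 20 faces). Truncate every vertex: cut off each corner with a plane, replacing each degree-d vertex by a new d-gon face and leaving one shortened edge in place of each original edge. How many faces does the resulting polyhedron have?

Truncation replaces each original edge-end by a new vertex, so V′ = 2E = 60.
Each original edge survives, and each old vertex of degree d contributes d new edges; summing degrees gives Σd = 2E, so E′ = E + 2E = 3E = 90.
Each original face survives and each original vertex becomes one new face: F′ = F + V = 32.

32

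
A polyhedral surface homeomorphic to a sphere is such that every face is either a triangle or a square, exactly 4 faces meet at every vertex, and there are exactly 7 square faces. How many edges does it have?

26

Let x be the number of triangles; then F = 7 + x.
Edge–face incidences: 2E = 4·7 + 3·x = 28 + 3x.
Every vertex has degree 4, so 4V = 2E.
Euler: V − E + F = 2 ⇒ (2E)/4 − E + (7 + x) = 2.
Multiply by 8: 2·(2E) − 4·(2E) + 8·(7 + x) = 16, i.e. 56 + 8x − 2·(28 + 3x) = 16.
Collecting terms: 2x = 16, so x = 8.
Then 2E = 28 + 3·8 = 52, so E = 26, V = 2E/4 = 13, F = 7 + 8 = 15.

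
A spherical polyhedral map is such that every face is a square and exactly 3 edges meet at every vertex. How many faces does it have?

Each face has 4 edges and each edge borders two faces, so 2E = 4F.
Each vertex has degree 3, so 3V = 2E and hence V = 4F/3.
Euler: V − E + F = 2 ⇒ (4F/3) − (4F/2) + F = 2.
Multiply by 6: (8 − 12 + 6)F = 12, i.e. 2F = 12.
So F = 6, E = 4·6/2 = 12, V = 4·6/3 = 8.

6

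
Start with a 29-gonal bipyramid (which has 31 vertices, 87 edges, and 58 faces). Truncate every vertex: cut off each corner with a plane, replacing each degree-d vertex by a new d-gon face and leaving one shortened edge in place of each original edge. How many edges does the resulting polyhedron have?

Truncation replaces each original edge-end by a new vertex, so V′ = 2E = 174.
Each original edge survives, and each old vertex of degree d contributes d new edges; summing degrees gives Σd = 2E, so E′ = E + 2E = 3E = 261.
Each original face survives and each original vertex becomes one new face: F′ = F + V = 89.

261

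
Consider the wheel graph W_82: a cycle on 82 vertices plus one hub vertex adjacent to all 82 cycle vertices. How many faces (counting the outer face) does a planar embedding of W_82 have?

W_82 has V = 82 + 1 = 83 vertices and E = 2·82 = 164 edges.
By Euler's formula F = 2 − V + E = 2 − 83 + 164 = 83.

83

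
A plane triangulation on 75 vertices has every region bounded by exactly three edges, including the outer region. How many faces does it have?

In a plane triangulation 3F = 2E and V − E + F = 2, so F = 2V − 4 = 2·75 − 4 = 146.

146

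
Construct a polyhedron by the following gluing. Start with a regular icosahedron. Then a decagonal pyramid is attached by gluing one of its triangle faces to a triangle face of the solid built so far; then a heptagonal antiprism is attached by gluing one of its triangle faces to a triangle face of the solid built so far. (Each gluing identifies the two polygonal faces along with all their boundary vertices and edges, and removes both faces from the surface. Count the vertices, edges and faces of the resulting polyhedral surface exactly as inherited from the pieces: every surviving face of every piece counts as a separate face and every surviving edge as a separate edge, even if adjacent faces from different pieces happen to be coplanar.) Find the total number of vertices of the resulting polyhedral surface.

31

A regular icosahedron: V=12, E=30, F=20.
Attach a decagonal pyramid (V=11, E=20, F=11) along a 3-gon: merge 3 vertices and 3 edges, delete both glued faces → V=20, E=47, F=29.
Attach a heptagonal antiprism (V=14, E=28, F=16) along a 3-gon: merge 3 vertices and 3 edges, delete both glued faces → V=31, E=72, F=43.
Check: V − E + F = 31 − 72 + 43 = 2.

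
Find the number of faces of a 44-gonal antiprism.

An antiprism on an n-gon has two n-gon caps and 2n triangles: V = 2·44 = 88, E = 4·44 = 176, F = 2·44 + 2 = 90.

90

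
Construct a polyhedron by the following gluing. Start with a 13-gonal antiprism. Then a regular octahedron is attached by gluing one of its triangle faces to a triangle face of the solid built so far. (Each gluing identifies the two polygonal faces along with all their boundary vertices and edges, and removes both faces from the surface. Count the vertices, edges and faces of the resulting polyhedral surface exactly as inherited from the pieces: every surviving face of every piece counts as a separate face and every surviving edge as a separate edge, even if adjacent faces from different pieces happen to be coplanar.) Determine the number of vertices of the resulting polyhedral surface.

29

A 13-gonal antiprism: V=26, E=52, F=28.
Attach a regular octahedron (V=6, E=12, F=8) along a 3-gon: merge 3 vertices and 3 edges, delete both glued faces → V=29, E=61, F=34.
Check: V − E + F = 29 − 61 + 34 = 2.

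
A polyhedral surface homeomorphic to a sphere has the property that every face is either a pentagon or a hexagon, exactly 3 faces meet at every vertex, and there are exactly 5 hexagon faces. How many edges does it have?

45

Let x be the number of pentagons; then F = 5 + x.
Edge–face incidences: 2E = 6·5 + 5·x = 30 + 5x.
Every vertex has degree 3, so 3V = 2E.
Euler: V − E + F = 2 ⇒ (2E)/3 − E + (5 + x) = 2.
Multiply by 6: 2·(2E) − 3·(2E) + 6·(5 + x) = 12, i.e. 30 + 6x − (30 + 5x) = 12.
Collecting terms: x = 12.
Then 2E = 30 + 5·12 = 90, so E = 45, V = 2E/3 = 30, F = 5 + 12 = 17.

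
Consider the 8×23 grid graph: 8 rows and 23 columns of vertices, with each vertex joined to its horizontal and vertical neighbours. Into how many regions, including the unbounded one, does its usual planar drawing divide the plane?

155

The grid has V = 8·23 = 184 vertices and E = 8·22 + 23·7 = 337 edges.
F = 2 − V + E = 2 − 184 + 337 = 155.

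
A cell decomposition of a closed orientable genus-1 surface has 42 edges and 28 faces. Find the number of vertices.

For a closed orientable surface of genus 1, χ = 2 − 2·1 = 0.
V = 0 + E − F = 0 + 42 − 28 = 14.

14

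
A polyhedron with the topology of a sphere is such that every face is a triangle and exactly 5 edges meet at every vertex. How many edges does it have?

30

Each face has 3 edges and each edge borders two faces, so 2E = 3F.
Each vertex has degree 5, so 5V = 2E and hence V = 3F/5.
Euler: V − E + F = 2 ⇒ (3F/5) − (3F/2) + F = 2.
Multiply by 10: (6 − 15 + 10)F = 20, i.e. 1F = 20.
So F = 20, E = 3·20/2 = 30, V = 3·20/5 = 12.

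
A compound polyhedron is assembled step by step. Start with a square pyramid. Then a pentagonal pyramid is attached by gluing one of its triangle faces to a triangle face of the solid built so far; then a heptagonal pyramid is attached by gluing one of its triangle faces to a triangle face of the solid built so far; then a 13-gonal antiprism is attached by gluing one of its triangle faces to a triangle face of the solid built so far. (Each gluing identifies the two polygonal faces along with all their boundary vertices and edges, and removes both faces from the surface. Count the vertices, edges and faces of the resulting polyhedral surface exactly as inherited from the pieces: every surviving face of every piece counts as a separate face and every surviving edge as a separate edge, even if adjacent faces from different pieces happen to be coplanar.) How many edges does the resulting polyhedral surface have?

A square pyramid: V=5, E=8, F=5.
Attach a pentagonal pyramid (V=6, E=10, F=6) along a 3-gon: merge 3 vertices and 3 edges, delete both glued faces → V=8, E=15, F=9.
Attach a heptagonal pyramid (V=8, E=14, F=8) along a 3-gon: merge 3 vertices and 3 edges, delete both glued faces → V=13, E=26, F=15.
Attach a 13-gonal antiprism (V=26, E=52, F=28) along a 3-gon: merge 3 vertices and 3 edges, delete both glued faces → V=36, E=75, F=41.
Check: V − E + F = 36 − 75 + 41 = 2.

75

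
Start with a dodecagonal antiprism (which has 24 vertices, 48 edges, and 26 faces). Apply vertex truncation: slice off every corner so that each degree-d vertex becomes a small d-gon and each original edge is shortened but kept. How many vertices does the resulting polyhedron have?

96

Truncation replaces each original edge-end by a new vertex, so V′ = 2E = 96.
Each original edge survives, and each old vertex of degree d contributes d new edges; summing degrees gives Σd = 2E, so E′ = E + 2E = 3E = 144.
Each original face survives and each original vertex becomes one new face: F′ = F + V = 50.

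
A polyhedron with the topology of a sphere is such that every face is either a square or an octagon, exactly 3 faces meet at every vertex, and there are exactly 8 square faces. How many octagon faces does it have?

2

Let x be the number of octagons; then F = 8 + x.
Edge–face incidences: 2E = 4·8 + 8·x = 32 + 8x.
Every vertex has degree 3, so 3V = 2E.
Euler: V − E + F = 2 ⇒ (2E)/3 − E + (8 + x) = 2.
Multiply by 6: 2·(2E) − 3·(2E) + 6·(8 + x) = 12, i.e. 48 + 6x − (32 + 8x) = 12.
Collecting terms: −2x + 16 = 12, so −2x = −4, so x = 2.
Then 2E = 32 + 8·2 = 48, so E = 24, V = 2E/3 = 16, F = 8 + 2 = 10.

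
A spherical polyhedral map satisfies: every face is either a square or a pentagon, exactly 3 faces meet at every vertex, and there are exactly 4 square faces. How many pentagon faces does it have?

4

Let x be the number of pentagons; then F = 4 + x.
Edge–face incidences: 2E = 4·4 + 5·x = 16 + 5x.
Every vertex has degree 3, so 3V = 2E.
Euler: V − E + F = 2 ⇒ (2E)/3 − E + (4 + x) = 2.
Multiply by 6: 2·(2E) − 3·(2E) + 6·(4 + x) = 12, i.e. 24 + 6x − (16 + 5x) = 12.
Collecting terms: x + 8 = 12, so x = 4.
Then 2E = 16 + 5·4 = 36, so E = 18, V = 2E/3 = 12, F = 4 + 4 = 8.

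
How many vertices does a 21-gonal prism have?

A prism on an n-gon has two n-gon bases and n rectangular sides: V = 2·21 = 42, E = 3·21 = 63, F = 21 + 2 = 23.

42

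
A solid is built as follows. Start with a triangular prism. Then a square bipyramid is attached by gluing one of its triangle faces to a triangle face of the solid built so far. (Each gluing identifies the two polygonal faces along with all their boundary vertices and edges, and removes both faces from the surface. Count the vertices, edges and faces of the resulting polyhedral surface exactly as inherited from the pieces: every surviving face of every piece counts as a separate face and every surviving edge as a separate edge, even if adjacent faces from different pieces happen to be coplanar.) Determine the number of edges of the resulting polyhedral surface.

18

A triangular prism: V=6, E=9, F=5.
Attach a square bipyramid (V=6, E=12, F=8) along a 3-gon: merge 3 vertices and 3 edges, delete both glued faces → V=9, E=18, F=11.
Check: V − E + F = 9 − 18 + 11 = 2.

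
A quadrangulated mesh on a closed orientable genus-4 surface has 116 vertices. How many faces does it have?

122

χ = 2 − 2·4 = -6, and every face is a square so 4F = 2E.
V − E + F = -6 with E = 4F/2 gives 116 − (4/2 − 1)·F = -6, so F = 122 and E = 244.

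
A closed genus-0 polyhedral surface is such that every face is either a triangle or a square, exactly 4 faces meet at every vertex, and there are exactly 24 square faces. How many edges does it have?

60

Let x be the number of triangles; then F = 24 + x.
Edge–face incidences: 2E = 4·24 + 3·x = 96 + 3x.
Every vertex has degree 4, so 4V = 2E.
Euler: V − E + F = 2 ⇒ (2E)/4 − E + (24 + x) = 2.
Multiply by 8: 2·(2E) − 4·(2E) + 8·(24 + x) = 16, i.e. 192 + 8x − 2·(96 + 3x) = 16.
Collecting terms: 2x = 16, so x = 8.
Then 2E = 96 + 3·8 = 120, so E = 60, V = 2E/4 = 30, F = 24 + 8 = 32.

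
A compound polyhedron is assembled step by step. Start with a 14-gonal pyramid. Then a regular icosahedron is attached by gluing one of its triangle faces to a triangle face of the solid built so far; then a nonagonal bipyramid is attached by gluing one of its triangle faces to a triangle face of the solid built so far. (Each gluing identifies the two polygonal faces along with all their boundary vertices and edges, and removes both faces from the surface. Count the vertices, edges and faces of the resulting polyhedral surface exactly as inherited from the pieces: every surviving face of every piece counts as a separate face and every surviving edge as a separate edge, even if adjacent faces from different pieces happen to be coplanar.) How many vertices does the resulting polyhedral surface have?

32

A 14-gonal pyramid: V=15, E=28, F=15.
Attach a regular icosahedron (V=12, E=30, F=20) along a 3-gon: merge 3 vertices and 3 edges, delete both glued faces → V=24, E=55, F=33.
Attach a nonagonal bipyramid (V=11, E=27, F=18) along a 3-gon: merge 3 vertices and 3 edges, delete both glued faces → V=32, E=79, F=49.
Check: V − E + F = 32 − 79 + 49 = 2.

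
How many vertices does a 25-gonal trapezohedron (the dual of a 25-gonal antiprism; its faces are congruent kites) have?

The n-trapezohedron (dual of the n-antiprism) has V = 2·25 + 2 = 52, E = 4·25 = 100, F = 2·25 = 50.

52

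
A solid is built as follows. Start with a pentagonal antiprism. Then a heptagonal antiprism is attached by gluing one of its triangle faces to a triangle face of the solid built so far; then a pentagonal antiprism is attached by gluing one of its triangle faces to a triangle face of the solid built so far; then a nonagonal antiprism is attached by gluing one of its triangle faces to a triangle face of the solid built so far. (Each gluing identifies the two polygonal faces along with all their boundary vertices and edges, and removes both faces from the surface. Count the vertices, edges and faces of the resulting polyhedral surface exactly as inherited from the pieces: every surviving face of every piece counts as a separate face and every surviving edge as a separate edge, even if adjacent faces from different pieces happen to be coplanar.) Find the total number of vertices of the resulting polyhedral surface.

43

A pentagonal antiprism: V=10, E=20, F=12.
Attach a heptagonal antiprism (V=14, E=28, F=16) along a 3-gon: merge 3 vertices and 3 edges, delete both glued faces → V=21, E=45, F=26.
Attach a pentagonal antiprism (V=10, E=20, F=12) along a 3-gon: merge 3 vertices and 3 edges, delete both glued faces → V=28, E=62, F=36.
Attach a nonagonal antiprism (V=18, E=36, F=20) along a 3-gon: merge 3 vertices and 3 edges, delete both glued faces → V=43, E=95, F=54.
Check: V − E + F = 43 − 95 + 54 = 2.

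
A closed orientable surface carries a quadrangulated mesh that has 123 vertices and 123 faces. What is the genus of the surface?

Every face is a square, so 2E = 4·123 = 492, giving E = 246.
χ = V − E + F = 123 − 246 + 123 = 0.
For a closed orientable surface χ = 2 − 2g, so g = (2 − (0))/2 = 1.

1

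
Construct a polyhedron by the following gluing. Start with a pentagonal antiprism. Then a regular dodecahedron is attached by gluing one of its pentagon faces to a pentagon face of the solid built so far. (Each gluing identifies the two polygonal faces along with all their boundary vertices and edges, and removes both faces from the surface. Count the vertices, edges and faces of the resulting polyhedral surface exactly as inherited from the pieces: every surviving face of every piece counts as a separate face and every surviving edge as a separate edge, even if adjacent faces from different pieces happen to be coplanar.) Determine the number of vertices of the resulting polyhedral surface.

25

A pentagonal antiprism: V=10, E=20, F=12.
Attach a regular dodecahedron (V=20, E=30, F=12) along a 5-gon: merge 5 vertices and 5 edges, delete both glued faces → V=25, E=45, F=22.
Check: V − E + F = 25 − 45 + 22 = 2.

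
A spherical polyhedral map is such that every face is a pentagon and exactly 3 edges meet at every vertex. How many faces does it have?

Each face has 5 edges and each edge borders two faces, so 2E = 5F.
Each vertex has degree 3, so 3V = 2E and hence V = 5F/3.
Euler: V − E + F = 2 ⇒ (5F/3) − (5F/2) + F = 2.
Multiply by 6: (10 − 15 + 6)F = 12, i.e. 1F = 12.
So F = 12, E = 5·12/2 = 30, V = 5·12/3 = 20.

12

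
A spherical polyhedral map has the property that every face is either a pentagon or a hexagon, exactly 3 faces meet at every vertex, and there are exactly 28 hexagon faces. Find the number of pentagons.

Let x be the number of pentagons; then F = 28 + x.
Edge–face incidences: 2E = 6·28 + 5·x = 168 + 5x.
Every vertex has degree 3, so 3V = 2E.
Euler: V − E + F = 2 ⇒ (2E)/3 − E + (28 + x) = 2.
Multiply by 6: 2·(2E) − 3·(2E) + 6·(28 + x) = 12, i.e. 168 + 6x − (168 + 5x) = 12.
Collecting terms: x = 12.
Then 2E = 168 + 5·12 = 228, so E = 114, V = 2E/3 = 76, F = 28 + 12 = 40.

12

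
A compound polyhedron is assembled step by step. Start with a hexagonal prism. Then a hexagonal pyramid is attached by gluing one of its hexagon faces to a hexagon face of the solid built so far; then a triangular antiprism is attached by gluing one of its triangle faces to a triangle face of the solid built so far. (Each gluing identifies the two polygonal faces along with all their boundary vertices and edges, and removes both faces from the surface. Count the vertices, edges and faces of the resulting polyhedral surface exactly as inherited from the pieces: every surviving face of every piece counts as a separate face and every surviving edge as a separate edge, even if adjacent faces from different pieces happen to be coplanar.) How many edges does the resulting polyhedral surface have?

33

A hexagonal prism: V=12, E=18, F=8.
Attach a hexagonal pyramid (V=7, E=12, F=7) along a 6-gon: merge 6 vertices and 6 edges, delete both glued faces → V=13, E=24, F=13.
Attach a triangular antiprism (V=6, E=12, F=8) along a 3-gon: merge 3 vertices and 3 edges, delete both glued faces → V=16, E=33, F=19.
Check: V − E + F = 16 − 33 + 19 = 2.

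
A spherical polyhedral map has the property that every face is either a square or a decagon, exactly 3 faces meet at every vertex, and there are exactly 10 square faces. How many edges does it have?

30

Let x be the number of decagons; then F = 10 + x.
Edge–face incidences: 2E = 4·10 + 10·x = 40 + 10x.
Every vertex has degree 3, so 3V = 2E.
Euler: V − E + F = 2 ⇒ (2E)/3 − E + (10 + x) = 2.
Multiply by 6: 2·(2E) − 3·(2E) + 6·(10 + x) = 12, i.e. 60 + 6x − (40 + 10x) = 12.
Collecting terms: −4x + 20 = 12, so −4x = −8, so x = 2.
Then 2E = 40 + 10·2 = 60, so E = 30, V = 2E/3 = 20, F = 10 + 2 = 12.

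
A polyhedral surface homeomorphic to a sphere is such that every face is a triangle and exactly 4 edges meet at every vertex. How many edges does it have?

12

Each face has 3 edges and each edge borders two faces, so 2E = 3F.
Each vertex has degree 4, so 4V = 2E and hence V = 3F/4.
Euler: V − E + F = 2 ⇒ (3F/4) − (3F/2) + F = 2.
Multiply by 8: (6 − 12 + 8)F = 16, i.e. 2F = 16.
So F = 8, E = 3·8/2 = 12, V = 3·8/4 = 6.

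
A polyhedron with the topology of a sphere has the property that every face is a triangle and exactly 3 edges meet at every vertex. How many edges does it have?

6

Each face has 3 edges and each edge borders two faces, so 2E = 3F.
Each vertex has degree 3, so 3V = 2E and hence V = 3F/3.
Euler: V − E + F = 2 ⇒ (3F/3) − (3F/2) + F = 2.
Multiply by 6: (6 − 9 + 6)F = 12, i.e. 3F = 12.
So F = 4, E = 3·4/2 = 6, V = 3·4/3 = 4.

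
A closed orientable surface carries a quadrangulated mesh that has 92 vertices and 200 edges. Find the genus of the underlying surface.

Every face is a square and each edge borders two faces, so 4F = 2·200, giving F = 100.
χ = V − E + F = 92 − 200 + 100 = -8.
For a closed orientable surface χ = 2 − 2g, so g = (2 − (-8))/2 = 5.

5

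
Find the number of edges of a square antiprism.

An antiprism on an n-gon has two n-gon caps and 2n triangles: V = 2·4 = 8, E = 4·4 = 16, F = 2·4 + 2 = 10.

16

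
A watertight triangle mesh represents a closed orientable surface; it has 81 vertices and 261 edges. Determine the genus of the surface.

4

Every face is a triangle and each edge borders two faces, so 3F = 2·261, giving F = 174.
χ = V − E + F = 81 − 261 + 174 = -6.
For a closed orientable surface χ = 2 − 2g, so g = (2 − (-6))/2 = 4.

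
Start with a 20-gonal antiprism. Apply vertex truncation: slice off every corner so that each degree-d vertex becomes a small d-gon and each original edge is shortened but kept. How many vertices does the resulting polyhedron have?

160

The base solid has V = 40, E = 80, F = 42.
Truncation replaces each original edge-end by a new vertex, so V′ = 2E = 160.
Each original edge survives, and each old vertex of degree d contributes d new edges; summing degrees gives Σd = 2E, so E′ = E + 2E = 3E = 240.
Each original face survives and each original vertex becomes one new face: F′ = F + V = 82.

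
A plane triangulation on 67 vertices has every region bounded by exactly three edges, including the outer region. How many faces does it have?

In a plane triangulation 3F = 2E and V − E + F = 2, so F = 2V − 4 = 2·67 − 4 = 130.

130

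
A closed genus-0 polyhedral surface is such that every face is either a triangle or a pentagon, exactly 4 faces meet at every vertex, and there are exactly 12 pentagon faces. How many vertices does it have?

30

Let x be the number of triangles; then F = 12 + x.
Edge–face incidences: 2E = 5·12 + 3·x = 60 + 3x.
Every vertex has degree 4, so 4V = 2E.
Euler: V − E + F = 2 ⇒ (2E)/4 − E + (12 + x) = 2.
Multiply by 8: 2·(2E) − 4·(2E) + 8·(12 + x) = 16, i.e. 96 + 8x − 2·(60 + 3x) = 16.
Collecting terms: 2x − 24 = 16, so 2x = 40, so x = 20.
Then 2E = 60 + 3·20 = 120, so E = 60, V = 2E/4 = 30, F = 12 + 20 = 32.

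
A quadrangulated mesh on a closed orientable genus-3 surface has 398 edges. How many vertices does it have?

195

χ = 2 − 2·3 = -4, and every face is a square so 4F = 2E.
F = 2E/4 = 199. Then V = -4 + E − F = -4 + 398 − 199 = 195.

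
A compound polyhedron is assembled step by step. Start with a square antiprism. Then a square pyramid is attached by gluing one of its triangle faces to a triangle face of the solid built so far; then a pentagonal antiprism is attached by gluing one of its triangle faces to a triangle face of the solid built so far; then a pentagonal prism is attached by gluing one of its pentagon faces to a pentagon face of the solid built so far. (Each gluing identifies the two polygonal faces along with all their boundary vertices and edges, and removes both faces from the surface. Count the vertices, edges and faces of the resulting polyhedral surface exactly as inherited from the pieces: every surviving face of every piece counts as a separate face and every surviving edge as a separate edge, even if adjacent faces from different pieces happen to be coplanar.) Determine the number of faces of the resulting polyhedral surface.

A square antiprism: V=8, E=16, F=10.
Attach a square pyramid (V=5, E=8, F=5) along a 3-gon: merge 3 vertices and 3 edges, delete both glued faces → V=10, E=21, F=13.
Attach a pentagonal antiprism (V=10, E=20, F=12) along a 3-gon: merge 3 vertices and 3 edges, delete both glued faces → V=17, E=38, F=23.
Attach a pentagonal prism (V=10, E=15, F=7) along a 5-gon: merge 5 vertices and 5 edges, delete both glued faces → V=22, E=48, F=28.
Check: V − E + F = 22 − 48 + 28 = 2.

28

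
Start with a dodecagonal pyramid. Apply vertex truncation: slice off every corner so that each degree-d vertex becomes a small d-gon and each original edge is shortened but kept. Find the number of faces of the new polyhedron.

The base solid has V = 13, E = 24, F = 13.
Truncation replaces each original edge-end by a new vertex, so V′ = 2E = 48.
Each original edge survives, and each old vertex of degree d contributes d new edges; summing degrees gives Σd = 2E, so E′ = E + 2E = 3E = 72.
Each original face survives and each original vertex becomes one new face: F′ = F + V = 26.

26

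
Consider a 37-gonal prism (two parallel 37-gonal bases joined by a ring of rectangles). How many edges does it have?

111

A prism on an n-gon has two n-gon bases and n rectangular sides: V = 2·37 = 74, E = 3·37 = 111, F = 37 + 2 = 39.
Check: V − E + F = 74 − 111 + 39 = 2.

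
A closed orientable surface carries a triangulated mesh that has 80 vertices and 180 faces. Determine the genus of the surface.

Every face is a triangle, so 2E = 3·180 = 540, giving E = 270.
χ = V − E + F = 80 − 270 + 180 = -10.
For a closed orientable surface χ = 2 − 2g, so g = (2 − (-10))/2 = 6.

6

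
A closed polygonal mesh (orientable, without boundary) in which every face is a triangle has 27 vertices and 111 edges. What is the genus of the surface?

6

Every face is a triangle and each edge borders two faces, so 3F = 2·111, giving F = 74.
χ = V − E + F = 27 − 111 + 74 = -10.
For a closed orientable surface χ = 2 − 2g, so g = (2 − (-10))/2 = 6.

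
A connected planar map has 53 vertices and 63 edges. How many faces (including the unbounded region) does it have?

12

Euler's formula for a connected plane graph: V − E + F = 2, so F = 2 − 53 + 63 = 12.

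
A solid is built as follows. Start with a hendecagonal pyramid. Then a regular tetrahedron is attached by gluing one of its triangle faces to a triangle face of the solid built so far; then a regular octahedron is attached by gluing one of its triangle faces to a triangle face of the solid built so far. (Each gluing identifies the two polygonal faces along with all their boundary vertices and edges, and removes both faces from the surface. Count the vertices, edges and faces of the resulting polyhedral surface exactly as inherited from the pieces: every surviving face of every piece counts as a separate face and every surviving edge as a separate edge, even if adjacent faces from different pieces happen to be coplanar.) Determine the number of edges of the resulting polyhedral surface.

34

A hendecagonal pyramid: V=12, E=22, F=12.
Attach a regular tetrahedron (V=4, E=6, F=4) along a 3-gon: merge 3 vertices and 3 edges, delete both glued faces → V=13, E=25, F=14.
Attach a regular octahedron (V=6, E=12, F=8) along a 3-gon: merge 3 vertices and 3 edges, delete both glued faces → V=16, E=34, F=20.
Check: V − E + F = 16 − 34 + 20 = 2.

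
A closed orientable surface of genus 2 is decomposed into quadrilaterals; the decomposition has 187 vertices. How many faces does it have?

189

χ = 2 − 2·2 = -2, and every face is a square so 4F = 2E.
V − E + F = -2 with E = 4F/2 gives 187 − (4/2 − 1)·F = -2, so F = 189 and E = 378.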